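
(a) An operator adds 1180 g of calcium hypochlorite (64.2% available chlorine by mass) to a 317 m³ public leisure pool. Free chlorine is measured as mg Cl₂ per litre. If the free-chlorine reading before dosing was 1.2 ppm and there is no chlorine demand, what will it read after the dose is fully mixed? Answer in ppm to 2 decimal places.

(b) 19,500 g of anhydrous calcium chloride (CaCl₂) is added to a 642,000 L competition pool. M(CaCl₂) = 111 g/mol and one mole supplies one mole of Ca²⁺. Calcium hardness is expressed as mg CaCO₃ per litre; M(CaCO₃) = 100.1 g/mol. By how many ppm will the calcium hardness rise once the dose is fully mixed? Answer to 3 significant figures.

(a) Volume: 317 m³ = 317,000 L.
(a) Available chlorine delivered: 1180 g × 0.642 = 757.6 g as Cl₂.
(a) Concentration rise: 757.6 g / 317,000 L = 2.39 mg/L = 2.39 ppm.
(a) Final FC: 1.2 + 2.39 = 3.59 ppm.

(b) Moles of Ca²⁺: 19,500 g ÷ 111 g/mol = 175.7 mol.
(b) As CaCO₃: 175.7 mol × 100.1 g/mol = 17,590 g.
(b) Rise: 17,590 g / 642,000 L × 1000 = 27.39 mg/L.

(a) 3.59 ppm; (b) 27.4 ppm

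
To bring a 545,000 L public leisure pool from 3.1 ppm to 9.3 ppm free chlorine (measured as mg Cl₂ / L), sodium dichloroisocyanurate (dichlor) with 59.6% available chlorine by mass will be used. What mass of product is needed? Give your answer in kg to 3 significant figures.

Chlorine deficit: 9.3 − 3.1 = 6.2 ppm = 6.2 mg/L as Cl₂.
Cl₂ equivalent needed: 6.2 mg/L × 545,000 L = 3,379,000 mg = 3379 g.
Product at 59.6% available chlorine: 3379 / 0.596 = 5669 g.

5.67 kg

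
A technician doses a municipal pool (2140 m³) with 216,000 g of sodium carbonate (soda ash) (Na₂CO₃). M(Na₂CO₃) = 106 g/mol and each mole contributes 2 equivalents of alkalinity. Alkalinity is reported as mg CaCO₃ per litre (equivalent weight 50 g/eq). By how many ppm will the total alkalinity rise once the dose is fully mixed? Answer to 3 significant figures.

Volume: 2140 m³ = 2,140,000 L.
Moles of Na₂CO₃: 216,000 g ÷ 106 g/mol = 2038 mol → 4075 eq of alkalinity.
As CaCO₃: 4075 eq × 50 g/eq = 203,800 g.
Rise: 203,800 g / 2,140,000 L × 1000 = 95.22 mg/L.

95.2 ppm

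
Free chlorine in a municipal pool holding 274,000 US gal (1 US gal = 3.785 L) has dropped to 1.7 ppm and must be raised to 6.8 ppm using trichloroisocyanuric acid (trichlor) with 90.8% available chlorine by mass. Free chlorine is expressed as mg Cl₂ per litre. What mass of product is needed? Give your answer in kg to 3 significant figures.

5.83 kg

Volume: 274,000 US gal × 3.785 L/gal = 1,037,090 L.
Chlorine deficit: 6.8 − 1.7 = 5.1 ppm = 5.1 mg/L as Cl₂.
Cl₂ equivalent needed: 5.1 mg/L × 1,037,090 L = 5,289,000 mg = 5289 g.
Product at 90.8% available chlorine: 5289 / 0.908 = 5825 g.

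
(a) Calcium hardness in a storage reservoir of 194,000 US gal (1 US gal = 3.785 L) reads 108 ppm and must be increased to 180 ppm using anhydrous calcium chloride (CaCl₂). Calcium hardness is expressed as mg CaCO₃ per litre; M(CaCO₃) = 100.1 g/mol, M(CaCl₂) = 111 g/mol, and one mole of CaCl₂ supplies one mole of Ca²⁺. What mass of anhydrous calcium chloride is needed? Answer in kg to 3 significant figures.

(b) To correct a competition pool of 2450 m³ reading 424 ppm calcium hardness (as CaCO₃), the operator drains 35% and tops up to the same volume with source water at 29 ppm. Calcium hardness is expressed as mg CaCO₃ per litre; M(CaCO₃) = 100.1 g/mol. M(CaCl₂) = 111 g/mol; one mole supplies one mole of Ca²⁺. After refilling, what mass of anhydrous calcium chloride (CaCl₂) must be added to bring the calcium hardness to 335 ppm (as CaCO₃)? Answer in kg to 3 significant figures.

(a) 58.6 kg; (b) 134 kg

(a) Volume: 194,000 US gal × 3.785 L/gal = 734,290 L.
(a) Hardness to add: (180 − 108) = 72 mg/L as CaCO₃ × 734,290 L = 52,870 g as CaCO₃.
(a) Moles of Ca²⁺ (1 mol Ca²⁺ ≡ 1 mol CaCO₃): 52,870 / 100.1 g/mol = 528.2 mol.
(a) Mass of CaCl₂: 528.2 × 111 = 58,630 g.

(b) Volume: 2450 m³ = 2,450,000 L.
(b) After draining 35% and refilling: 424 × 0.65 + 29 × 0.35 = 285.75 ppm.
(b) Deficit to target: 335 − 285.75 = 49.25 mg/L.
(b) As CaCO₃: 49.25 mg/L × 2,450,000 L = 120,700 g; ÷ 100.1 = 1205 mol Ca²⁺.
(b) Mass: 1205 × 111 = 133,800 g.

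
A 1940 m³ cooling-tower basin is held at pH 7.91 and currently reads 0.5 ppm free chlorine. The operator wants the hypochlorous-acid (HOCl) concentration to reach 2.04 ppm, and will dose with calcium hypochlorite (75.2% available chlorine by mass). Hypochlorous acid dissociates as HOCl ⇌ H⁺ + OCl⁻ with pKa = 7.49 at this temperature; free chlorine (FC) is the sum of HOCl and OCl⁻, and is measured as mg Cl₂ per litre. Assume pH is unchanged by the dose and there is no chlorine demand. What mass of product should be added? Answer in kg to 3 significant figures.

Volume: 1940 m³ = 1,940,000 L.
[OCl⁻]/[HOCl] = 10^(pH − pKa) = 10^(7.91 − 7.49) = 2.63; fraction as HOCl = 1/(1 + 2.63) = 0.2755.
Free chlorine required for 2.04 ppm HOCl: 2.04 / 0.2755 = 7.406 ppm.
FC to add: 7.406 − 0.5 = 6.906 mg/L as Cl₂.
Cl₂ equivalent: 6.906 mg/L × 1,940,000 L = 13,400 g.
Product at 75.2% available Cl: 13,400 / 0.752 = 17,820 g.

17.8 kg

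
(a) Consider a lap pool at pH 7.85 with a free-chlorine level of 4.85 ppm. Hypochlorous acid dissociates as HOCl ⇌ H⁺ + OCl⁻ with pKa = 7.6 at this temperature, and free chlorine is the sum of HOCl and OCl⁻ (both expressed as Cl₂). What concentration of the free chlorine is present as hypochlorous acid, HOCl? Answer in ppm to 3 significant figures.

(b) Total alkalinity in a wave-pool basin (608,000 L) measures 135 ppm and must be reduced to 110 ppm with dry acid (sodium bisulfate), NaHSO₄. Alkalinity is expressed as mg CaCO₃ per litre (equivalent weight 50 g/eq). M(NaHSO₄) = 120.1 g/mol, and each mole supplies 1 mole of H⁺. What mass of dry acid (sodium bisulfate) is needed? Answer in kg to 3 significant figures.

(a) 1.75 ppm; (b) 36.5 kg

(a) [OCl⁻]/[HOCl] = 10^(pH − pKa) = 10^(7.85 − 7.6) = 10^0.25 = 1.778.
(a) Fraction as HOCl = 1 / (1 + 1.778) = 0.3599.
(a) HOCl = 0.3599 × 4.85 ppm = 1.746 ppm.

(b) Alkalinity to neutralize: (135 − 110) = 25 mg/L as CaCO₃ × 608,000 L = 15,200 g as CaCO₃.
(b) Equivalents of H⁺ required: 15,200 ÷ 50 g/eq = 304 eq = 304 mol NaHSO₄.
(b) Mass of NaHSO₄: 304 × 120.1 = 36,510 g.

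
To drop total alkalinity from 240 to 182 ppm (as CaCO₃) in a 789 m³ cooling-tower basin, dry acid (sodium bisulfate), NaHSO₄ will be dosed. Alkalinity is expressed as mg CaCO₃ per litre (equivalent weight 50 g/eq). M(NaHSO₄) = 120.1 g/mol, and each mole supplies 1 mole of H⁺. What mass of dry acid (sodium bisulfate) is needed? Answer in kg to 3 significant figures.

Volume: 789 m³ = 789,000 L.
Alkalinity to neutralize: (240 − 182) = 58 mg/L as CaCO₃ × 789,000 L = 45,760 g as CaCO₃.
Equivalents of H⁺ required: 45,760 ÷ 50 g/eq = 915.2 eq = 915.2 mol NaHSO₄.
Mass of NaHSO₄: 915.2 × 120.1 = 109,900 g.

110 kg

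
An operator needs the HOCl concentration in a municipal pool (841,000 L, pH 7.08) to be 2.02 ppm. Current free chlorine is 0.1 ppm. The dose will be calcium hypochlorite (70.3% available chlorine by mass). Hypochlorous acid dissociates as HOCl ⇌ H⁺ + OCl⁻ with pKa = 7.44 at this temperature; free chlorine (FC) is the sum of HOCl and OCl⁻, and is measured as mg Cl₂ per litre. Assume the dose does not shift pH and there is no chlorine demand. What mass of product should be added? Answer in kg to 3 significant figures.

3.35 kg

[OCl⁻]/[HOCl] = 10^(pH − pKa) = 10^(7.08 − 7.44) = 0.4365; fraction as HOCl = 1/(1 + 0.4365) = 0.6961.
Free chlorine required for 2.02 ppm HOCl: 2.02 / 0.6961 = 2.902 ppm.
FC to add: 2.902 − 0.1 = 2.802 mg/L as Cl₂.
Cl₂ equivalent: 2.802 mg/L × 841,000 L = 2356 g.
Product at 70.3% available Cl: 2356 / 0.703 = 3352 g.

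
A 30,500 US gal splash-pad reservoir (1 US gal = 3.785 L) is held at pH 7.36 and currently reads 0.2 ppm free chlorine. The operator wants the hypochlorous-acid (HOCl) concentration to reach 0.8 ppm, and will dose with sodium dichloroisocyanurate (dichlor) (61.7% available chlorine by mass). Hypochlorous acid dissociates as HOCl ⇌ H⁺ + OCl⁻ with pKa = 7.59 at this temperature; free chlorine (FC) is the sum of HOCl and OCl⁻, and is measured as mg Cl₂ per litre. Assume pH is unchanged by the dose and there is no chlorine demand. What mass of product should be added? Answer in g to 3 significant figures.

Volume: 30,500 US gal × 3.785 L/gal = 115,442 L.
[OCl⁻]/[HOCl] = 10^(pH − pKa) = 10^(7.36 − 7.59) = 0.5888; fraction as HOCl = 1/(1 + 0.5888) = 0.6294.
Free chlorine required for 0.8 ppm HOCl: 0.8 / 0.6294 = 1.271 ppm.
FC to add: 1.271 − 0.2 = 1.071 mg/L as Cl₂.
Cl₂ equivalent: 1.071 mg/L × 115,442 L = 123.6 g.
Product at 61.7% available Cl: 123.6 / 0.617 = 200.4 g.

200 g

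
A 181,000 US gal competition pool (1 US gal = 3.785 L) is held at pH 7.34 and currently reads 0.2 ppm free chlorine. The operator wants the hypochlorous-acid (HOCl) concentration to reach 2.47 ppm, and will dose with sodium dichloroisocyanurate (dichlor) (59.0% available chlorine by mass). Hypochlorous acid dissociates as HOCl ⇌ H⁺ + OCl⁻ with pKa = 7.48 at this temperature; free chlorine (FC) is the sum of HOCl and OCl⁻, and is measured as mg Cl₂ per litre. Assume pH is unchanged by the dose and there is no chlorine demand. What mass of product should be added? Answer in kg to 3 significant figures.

4.71 kg

Volume: 181,000 US gal × 3.785 L/gal = 685,085 L.
[OCl⁻]/[HOCl] = 10^(pH − pKa) = 10^(7.34 − 7.48) = 0.7244; fraction as HOCl = 1/(1 + 0.7244) = 0.5799.
Free chlorine required for 2.47 ppm HOCl: 2.47 / 0.5799 = 4.259 ppm.
FC to add: 4.259 − 0.2 = 4.059 mg/L as Cl₂.
Cl₂ equivalent: 4.059 mg/L × 685,085 L = 2781 g.
Product at 59.0% available Cl: 2781 / 0.59 = 4714 g.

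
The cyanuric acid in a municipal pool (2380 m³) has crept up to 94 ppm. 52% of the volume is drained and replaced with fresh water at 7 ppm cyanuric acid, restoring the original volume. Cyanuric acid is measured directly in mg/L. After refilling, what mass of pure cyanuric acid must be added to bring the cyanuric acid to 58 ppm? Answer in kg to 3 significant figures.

22.0 kg

Volume: 2380 m³ = 2,380,000 L.
After draining 52% and refilling: 94 × 0.48 + 7 × 0.52 = 48.76 ppm.
Deficit to target: 58 − 48.76 = 9.24 mg/L.
Mass: 9.24 mg/L × 2,380,000 L = 21,990 g cyanuric acid.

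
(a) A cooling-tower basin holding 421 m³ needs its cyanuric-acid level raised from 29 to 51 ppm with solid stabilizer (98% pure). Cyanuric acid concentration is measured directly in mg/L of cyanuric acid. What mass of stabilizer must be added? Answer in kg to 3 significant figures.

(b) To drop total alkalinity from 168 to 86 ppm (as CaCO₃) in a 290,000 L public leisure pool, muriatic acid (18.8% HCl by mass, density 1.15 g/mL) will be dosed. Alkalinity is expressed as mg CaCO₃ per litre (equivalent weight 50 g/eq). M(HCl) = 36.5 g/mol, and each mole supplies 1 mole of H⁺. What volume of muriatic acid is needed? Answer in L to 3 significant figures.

(a) 9.45 kg; (b) 80.3 L

(a) Volume: 421 m³ = 421,000 L.
(a) CYA to add: (51 − 29) = 22 mg/L × 421,000 L = 9262 g cyanuric acid.
(a) At 98% purity: 9262 / 0.98 = 9451 g product.

(b) Alkalinity to neutralize: (168 − 86) = 82 mg/L as CaCO₃ × 290,000 L = 23,780 g as CaCO₃.
(b) Equivalents of H⁺ required: 23,780 ÷ 50 g/eq = 475.6 eq = 475.6 mol HCl.
(b) Mass of HCl: 475.6 × 36.5 = 17,360 g.
(b) Mass of 18.8% solution: 17,360 / 0.188 = 92,340 g.
(b) Volume: 92,340 g ÷ 1.15 g/mL = 80,290 mL.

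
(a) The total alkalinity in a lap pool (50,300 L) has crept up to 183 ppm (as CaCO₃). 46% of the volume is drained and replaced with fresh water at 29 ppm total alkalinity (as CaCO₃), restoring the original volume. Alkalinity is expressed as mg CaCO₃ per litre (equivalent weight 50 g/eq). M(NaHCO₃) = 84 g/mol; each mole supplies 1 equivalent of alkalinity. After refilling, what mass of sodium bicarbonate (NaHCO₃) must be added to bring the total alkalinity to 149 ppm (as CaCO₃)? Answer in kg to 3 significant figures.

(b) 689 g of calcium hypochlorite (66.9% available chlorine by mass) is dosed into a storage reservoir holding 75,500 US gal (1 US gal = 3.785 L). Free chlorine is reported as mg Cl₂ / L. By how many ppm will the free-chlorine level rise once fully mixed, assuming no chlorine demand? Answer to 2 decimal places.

(a) 3.11 kg; (b) 1.61 ppm

(a) After draining 46% and refilling: 183 × 0.54 + 29 × 0.46 = 112.16 ppm.
(a) Deficit to target: 149 − 112.16 = 36.84 mg/L.
(a) As CaCO₃: 36.84 mg/L × 50,300 L = 1853 g; ÷ 50 g/eq ÷ 1 = 37.06 mol NaHCO₃.
(a) Mass: 37.06 × 84 = 3113 g.

(b) Volume: 75,500 US gal × 3.785 L/gal = 285,768 L.
(b) Available chlorine delivered: 689 g × 0.669 = 460.9 g as Cl₂.
(b) Concentration rise: 460.9 g / 285,768 L = 1.613 mg/L = 1.61 ppm.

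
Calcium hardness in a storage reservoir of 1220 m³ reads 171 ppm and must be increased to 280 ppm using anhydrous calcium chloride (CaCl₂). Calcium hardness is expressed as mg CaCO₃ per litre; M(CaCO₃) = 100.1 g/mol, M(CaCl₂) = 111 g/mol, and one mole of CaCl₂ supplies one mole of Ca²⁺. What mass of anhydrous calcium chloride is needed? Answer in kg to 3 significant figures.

Volume: 1220 m³ = 1,220,000 L.
Hardness to add: (280 − 171) = 109 mg/L as CaCO₃ × 1,220,000 L = 133,000 g as CaCO₃.
Moles of Ca²⁺ (1 mol Ca²⁺ ≡ 1 mol CaCO₃): 133,000 / 100.1 g/mol = 1328 mol.
Mass of CaCl₂: 1328 × 111 = 147,500 g.

147 kg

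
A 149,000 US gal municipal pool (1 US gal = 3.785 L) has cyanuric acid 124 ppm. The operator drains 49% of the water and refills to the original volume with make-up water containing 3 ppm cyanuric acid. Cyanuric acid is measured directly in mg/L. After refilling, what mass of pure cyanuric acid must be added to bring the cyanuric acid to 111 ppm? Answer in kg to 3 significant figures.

26.1 kg

Volume: 149,000 US gal × 3.785 L/gal = 563,965 L.
After draining 49% and refilling: 124 × 0.51 + 3 × 0.49 = 64.71 ppm.
Deficit to target: 111 − 64.71 = 46.29 mg/L.
Mass: 46.29 mg/L × 563,965 L = 26,110 g cyanuric acid.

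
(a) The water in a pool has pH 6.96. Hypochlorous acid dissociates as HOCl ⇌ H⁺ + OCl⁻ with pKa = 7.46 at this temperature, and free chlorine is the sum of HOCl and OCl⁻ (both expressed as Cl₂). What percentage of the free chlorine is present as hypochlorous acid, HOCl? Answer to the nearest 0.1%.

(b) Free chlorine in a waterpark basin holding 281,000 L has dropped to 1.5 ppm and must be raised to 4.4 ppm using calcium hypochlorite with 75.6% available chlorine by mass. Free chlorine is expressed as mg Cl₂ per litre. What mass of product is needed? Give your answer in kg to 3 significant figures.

(a) 76.0%; (b) 1.08 kg

(a) [OCl⁻]/[HOCl] = 10^(pH − pKa) = 10^(6.96 − 7.46) = 10^-0.50 = 0.3162.
(a) Fraction as HOCl = 1 / (1 + 0.3162) = 0.7597.

(b) Chlorine deficit: 4.4 − 1.5 = 2.9 ppm = 2.9 mg/L as Cl₂.
(b) Cl₂ equivalent needed: 2.9 mg/L × 281,000 L = 814,900 mg = 814.9 g.
(b) Product at 75.6% available chlorine: 814.9 / 0.756 = 1078 g.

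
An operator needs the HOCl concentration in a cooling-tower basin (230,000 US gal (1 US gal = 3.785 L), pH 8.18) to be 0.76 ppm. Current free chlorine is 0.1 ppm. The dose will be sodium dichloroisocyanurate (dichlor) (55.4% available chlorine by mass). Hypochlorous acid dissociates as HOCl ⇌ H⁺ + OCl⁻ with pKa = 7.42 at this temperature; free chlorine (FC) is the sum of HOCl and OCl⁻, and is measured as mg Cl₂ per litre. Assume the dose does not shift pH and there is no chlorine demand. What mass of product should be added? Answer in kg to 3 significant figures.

7.91 kg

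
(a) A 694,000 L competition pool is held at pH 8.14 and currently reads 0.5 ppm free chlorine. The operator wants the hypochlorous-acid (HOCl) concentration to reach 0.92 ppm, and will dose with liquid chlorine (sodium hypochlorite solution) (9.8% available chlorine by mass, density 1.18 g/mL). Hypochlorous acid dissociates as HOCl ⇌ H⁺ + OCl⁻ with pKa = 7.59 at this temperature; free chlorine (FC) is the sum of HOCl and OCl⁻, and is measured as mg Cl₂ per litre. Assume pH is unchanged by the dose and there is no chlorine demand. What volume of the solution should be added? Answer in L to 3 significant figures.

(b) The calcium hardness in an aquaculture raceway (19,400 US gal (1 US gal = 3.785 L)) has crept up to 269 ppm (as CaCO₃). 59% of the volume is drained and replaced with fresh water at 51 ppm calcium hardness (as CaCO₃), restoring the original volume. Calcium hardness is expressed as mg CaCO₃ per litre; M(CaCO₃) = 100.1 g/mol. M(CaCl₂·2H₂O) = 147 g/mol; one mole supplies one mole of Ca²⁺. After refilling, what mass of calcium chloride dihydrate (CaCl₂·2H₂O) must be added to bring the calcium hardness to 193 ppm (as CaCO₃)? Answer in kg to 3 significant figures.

(a) 22.1 L; (b) 5.67 kg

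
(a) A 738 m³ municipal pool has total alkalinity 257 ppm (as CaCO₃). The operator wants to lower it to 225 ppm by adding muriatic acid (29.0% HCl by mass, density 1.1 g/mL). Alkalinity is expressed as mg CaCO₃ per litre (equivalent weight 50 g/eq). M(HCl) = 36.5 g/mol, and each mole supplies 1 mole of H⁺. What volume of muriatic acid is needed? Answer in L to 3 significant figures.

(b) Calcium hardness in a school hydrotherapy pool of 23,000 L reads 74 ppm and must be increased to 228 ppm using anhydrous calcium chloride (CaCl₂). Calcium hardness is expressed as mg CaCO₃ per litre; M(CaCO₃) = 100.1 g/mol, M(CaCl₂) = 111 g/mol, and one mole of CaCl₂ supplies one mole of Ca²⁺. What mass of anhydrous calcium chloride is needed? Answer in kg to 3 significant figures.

(a) Volume: 738 m³ = 738,000 L.
(a) Alkalinity to neutralize: (257 − 225) = 32 mg/L as CaCO₃ × 738,000 L = 23,620 g as CaCO₃.
(a) Equivalents of H⁺ required: 23,620 ÷ 50 g/eq = 472.3 eq = 472.3 mol HCl.
(a) Mass of HCl: 472.3 × 36.5 = 17,240 g.
(a) Mass of 29.0% solution: 17,240 / 0.29 = 59,450 g.
(a) Volume: 59,450 g ÷ 1.1 g/mL = 54,040 mL.

(b) Hardness to add: (228 − 74) = 154 mg/L as CaCO₃ × 23,000 L = 3542 g as CaCO₃.
(b) Moles of Ca²⁺ (1 mol Ca²⁺ ≡ 1 mol CaCO₃): 3542 / 100.1 g/mol = 35.38 mol.
(b) Mass of CaCl₂: 35.38 × 111 = 3928 g.

(a) 54.0 L; (b) 3.93 kg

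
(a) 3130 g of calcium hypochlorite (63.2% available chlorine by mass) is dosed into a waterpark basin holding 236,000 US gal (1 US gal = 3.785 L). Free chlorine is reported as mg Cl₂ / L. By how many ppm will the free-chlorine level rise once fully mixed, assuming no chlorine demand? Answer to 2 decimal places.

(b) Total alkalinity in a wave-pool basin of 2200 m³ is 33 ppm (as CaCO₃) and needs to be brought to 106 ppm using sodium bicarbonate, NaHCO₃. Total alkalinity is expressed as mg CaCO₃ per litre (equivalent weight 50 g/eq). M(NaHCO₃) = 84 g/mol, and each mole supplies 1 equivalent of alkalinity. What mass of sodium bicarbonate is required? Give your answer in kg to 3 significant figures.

(a) Volume: 236,000 US gal × 3.785 L/gal = 893,260 L.
(a) Available chlorine delivered: 3130 g × 0.632 = 1978 g as Cl₂.
(a) Concentration rise: 1978 g / 893,260 L = 2.215 mg/L = 2.21 ppm.

(b) Volume: 2200 m³ = 2,200,000 L.
(b) Alkalinity to add: (106 − 33) = 73 mg/L as CaCO₃ × 2,200,000 L = 160,600 g as CaCO₃.
(b) Equivalents: 160,600 g ÷ 50 g/eq = 3212 eq.
(b) NaHCO₃ supplies 1 eq per mole → 3212 mol.
(b) Mass: 3212 mol × 84 g/mol = 269,800 g.

(a) 2.21 ppm; (b) 270 kg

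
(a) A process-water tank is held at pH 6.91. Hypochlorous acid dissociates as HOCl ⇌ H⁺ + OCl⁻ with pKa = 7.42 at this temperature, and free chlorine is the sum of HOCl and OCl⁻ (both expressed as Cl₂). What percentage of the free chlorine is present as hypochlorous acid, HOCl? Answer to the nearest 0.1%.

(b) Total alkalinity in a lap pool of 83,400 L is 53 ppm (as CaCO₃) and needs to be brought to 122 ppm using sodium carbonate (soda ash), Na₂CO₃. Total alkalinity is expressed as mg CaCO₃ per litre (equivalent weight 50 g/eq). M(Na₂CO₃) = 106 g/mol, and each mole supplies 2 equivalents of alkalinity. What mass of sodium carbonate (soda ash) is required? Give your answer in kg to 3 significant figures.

(a) 76.4%; (b) 6.10 kg

(a) [OCl⁻]/[HOCl] = 10^(pH − pKa) = 10^(6.91 − 7.42) = 10^-0.51 = 0.309.
(a) Fraction as HOCl = 1 / (1 + 0.309) = 0.7639.

(b) Alkalinity to add: (122 − 53) = 69 mg/L as CaCO₃ × 83,400 L = 5755 g as CaCO₃.
(b) Equivalents: 5755 g ÷ 50 g/eq = 115.1 eq.
(b) Each mole of Na₂CO₃ supplies 2 eq, so 115.1 / 2 = 57.55 mol.
(b) Mass: 57.55 mol × 106 g/mol = 6100 g.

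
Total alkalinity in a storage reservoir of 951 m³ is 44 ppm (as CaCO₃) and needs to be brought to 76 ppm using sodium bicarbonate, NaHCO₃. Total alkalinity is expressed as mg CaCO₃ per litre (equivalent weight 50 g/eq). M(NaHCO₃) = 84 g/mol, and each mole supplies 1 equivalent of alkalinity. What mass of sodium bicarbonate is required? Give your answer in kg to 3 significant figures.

51.1 kg

Volume: 951 m³ = 951,000 L.
Alkalinity to add: (76 − 44) = 32 mg/L as CaCO₃ × 951,000 L = 30,430 g as CaCO₃.
Equivalents: 30,430 g ÷ 50 g/eq = 608.6 eq.
NaHCO₃ supplies 1 eq per mole → 608.6 mol.
Mass: 608.6 mol × 84 g/mol = 51,130 g.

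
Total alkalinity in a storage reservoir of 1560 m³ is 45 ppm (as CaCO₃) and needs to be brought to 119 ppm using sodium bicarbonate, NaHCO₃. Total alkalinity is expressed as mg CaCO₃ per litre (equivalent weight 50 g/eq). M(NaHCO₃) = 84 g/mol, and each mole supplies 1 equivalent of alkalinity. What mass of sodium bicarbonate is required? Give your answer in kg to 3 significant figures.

Volume: 1560 m³ = 1,560,000 L.
Alkalinity to add: (119 − 45) = 74 mg/L as CaCO₃ × 1,560,000 L = 115,400 g as CaCO₃.
Equivalents: 115,400 g ÷ 50 g/eq = 2309 eq.
NaHCO₃ supplies 1 eq per mole → 2309 mol.
Mass: 2309 mol × 84 g/mol = 193,900 g.

194 kg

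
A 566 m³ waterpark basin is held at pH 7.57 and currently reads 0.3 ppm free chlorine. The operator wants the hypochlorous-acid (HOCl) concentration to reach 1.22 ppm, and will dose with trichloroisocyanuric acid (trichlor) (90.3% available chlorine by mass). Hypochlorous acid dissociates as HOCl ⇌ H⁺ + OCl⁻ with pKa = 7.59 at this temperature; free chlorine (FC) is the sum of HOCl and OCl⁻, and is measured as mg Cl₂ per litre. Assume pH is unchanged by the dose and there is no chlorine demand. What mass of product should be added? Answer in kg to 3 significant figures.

Volume: 566 m³ = 566,000 L.
[OCl⁻]/[HOCl] = 10^(pH − pKa) = 10^(7.57 − 7.59) = 0.955; fraction as HOCl = 1/(1 + 0.955) = 0.5115.
Free chlorine required for 1.22 ppm HOCl: 1.22 / 0.5115 = 2.385 ppm.
FC to add: 2.385 − 0.3 = 2.085 mg/L as Cl₂.
Cl₂ equivalent: 2.085 mg/L × 566,000 L = 1180 g.
Product at 90.3% available Cl: 1180 / 0.903 = 1307 g.

1.31 kg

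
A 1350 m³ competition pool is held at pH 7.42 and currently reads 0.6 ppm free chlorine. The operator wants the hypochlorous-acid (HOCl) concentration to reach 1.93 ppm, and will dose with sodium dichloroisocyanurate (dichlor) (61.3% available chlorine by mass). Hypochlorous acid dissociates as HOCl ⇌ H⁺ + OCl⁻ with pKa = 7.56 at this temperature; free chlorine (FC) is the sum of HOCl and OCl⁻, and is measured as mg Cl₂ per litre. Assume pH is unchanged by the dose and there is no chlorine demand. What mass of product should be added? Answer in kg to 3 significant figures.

Volume: 1350 m³ = 1,350,000 L.
[OCl⁻]/[HOCl] = 10^(pH − pKa) = 10^(7.42 − 7.56) = 0.7244; fraction as HOCl = 1/(1 + 0.7244) = 0.5799.
Free chlorine required for 1.93 ppm HOCl: 1.93 / 0.5799 = 3.328 ppm.
FC to add: 3.328 − 0.6 = 2.728 mg/L as Cl₂.
Cl₂ equivalent: 2.728 mg/L × 1,350,000 L = 3683 g.
Product at 61.3% available Cl: 3683 / 0.613 = 6008 g.

6.01 kg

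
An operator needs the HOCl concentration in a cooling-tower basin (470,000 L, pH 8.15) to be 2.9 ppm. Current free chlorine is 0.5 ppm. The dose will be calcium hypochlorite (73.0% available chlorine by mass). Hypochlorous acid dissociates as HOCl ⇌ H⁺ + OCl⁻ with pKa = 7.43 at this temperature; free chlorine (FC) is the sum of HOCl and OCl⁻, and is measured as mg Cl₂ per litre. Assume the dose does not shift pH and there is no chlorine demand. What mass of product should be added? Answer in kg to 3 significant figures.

11.3 kg

[OCl⁻]/[HOCl] = 10^(pH − pKa) = 10^(8.15 − 7.43) = 5.248; fraction as HOCl = 1/(1 + 5.248) = 0.16.
Free chlorine required for 2.9 ppm HOCl: 2.9 / 0.16 = 18.12 ppm.
FC to add: 18.12 − 0.5 = 17.62 mg/L as Cl₂.
Cl₂ equivalent: 17.62 mg/L × 470,000 L = 8281 g.
Product at 73.0% available Cl: 8281 / 0.73 = 11,340 g.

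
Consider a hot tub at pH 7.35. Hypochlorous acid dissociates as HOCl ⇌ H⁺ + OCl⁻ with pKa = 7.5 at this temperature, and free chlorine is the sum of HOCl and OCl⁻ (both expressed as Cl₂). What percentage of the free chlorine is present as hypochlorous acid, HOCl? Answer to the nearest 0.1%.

[OCl⁻]/[HOCl] = 10^(pH − pKa) = 10^(7.35 − 7.5) = 10^-0.15 = 0.7079.
Fraction as HOCl = 1 / (1 + 0.7079) = 0.5855.

58.5%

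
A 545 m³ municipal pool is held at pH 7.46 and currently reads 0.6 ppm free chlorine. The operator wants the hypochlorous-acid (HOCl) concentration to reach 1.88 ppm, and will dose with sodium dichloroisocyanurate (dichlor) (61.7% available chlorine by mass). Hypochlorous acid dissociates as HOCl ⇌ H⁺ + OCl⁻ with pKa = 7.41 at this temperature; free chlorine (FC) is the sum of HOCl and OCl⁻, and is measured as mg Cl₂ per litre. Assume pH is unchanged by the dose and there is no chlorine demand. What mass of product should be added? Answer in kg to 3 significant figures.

Volume: 545 m³ = 545,000 L.
[OCl⁻]/[HOCl] = 10^(pH − pKa) = 10^(7.46 − 7.41) = 1.122; fraction as HOCl = 1/(1 + 1.122) = 0.4712.
Free chlorine required for 1.88 ppm HOCl: 1.88 / 0.4712 = 3.989 ppm.
FC to add: 3.989 − 0.6 = 3.389 mg/L as Cl₂.
Cl₂ equivalent: 3.389 mg/L × 545,000 L = 1847 g.
Product at 61.7% available Cl: 1847 / 0.617 = 2994 g.

2.99 kg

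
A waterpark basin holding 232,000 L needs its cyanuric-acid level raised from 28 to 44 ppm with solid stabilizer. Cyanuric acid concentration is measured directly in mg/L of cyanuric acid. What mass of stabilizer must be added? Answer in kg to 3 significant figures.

CYA to add: (44 − 28) = 16 mg/L × 232,000 L = 3712 g cyanuric acid.

3.71 kg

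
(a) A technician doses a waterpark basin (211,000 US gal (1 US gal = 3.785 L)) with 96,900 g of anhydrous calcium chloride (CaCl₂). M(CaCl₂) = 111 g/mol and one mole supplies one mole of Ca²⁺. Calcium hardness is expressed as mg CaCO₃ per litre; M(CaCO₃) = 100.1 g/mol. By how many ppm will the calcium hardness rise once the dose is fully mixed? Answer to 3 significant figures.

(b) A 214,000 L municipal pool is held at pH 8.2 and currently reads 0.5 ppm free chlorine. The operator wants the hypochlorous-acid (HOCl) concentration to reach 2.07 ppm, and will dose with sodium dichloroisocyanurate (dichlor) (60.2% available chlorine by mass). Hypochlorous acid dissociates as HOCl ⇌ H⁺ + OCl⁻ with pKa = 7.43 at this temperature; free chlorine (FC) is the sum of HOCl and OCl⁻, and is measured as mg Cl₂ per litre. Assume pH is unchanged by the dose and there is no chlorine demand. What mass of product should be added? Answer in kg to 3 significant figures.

(a) 109 ppm; (b) 4.89 kg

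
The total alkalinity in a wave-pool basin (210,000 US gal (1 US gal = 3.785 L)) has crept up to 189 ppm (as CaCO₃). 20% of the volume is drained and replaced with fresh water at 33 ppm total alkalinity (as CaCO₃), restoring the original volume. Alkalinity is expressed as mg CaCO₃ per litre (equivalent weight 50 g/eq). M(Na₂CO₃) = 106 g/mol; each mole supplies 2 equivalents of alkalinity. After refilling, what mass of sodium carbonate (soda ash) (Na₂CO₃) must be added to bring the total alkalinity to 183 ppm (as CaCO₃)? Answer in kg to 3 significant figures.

Volume: 210,000 US gal × 3.785 L/gal = 794,850 L.
After draining 20% and refilling: 189 × 0.80 + 33 × 0.20 = 157.8 ppm.
Deficit to target: 183 − 157.8 = 25.2 mg/L.
As CaCO₃: 25.2 mg/L × 794,850 L = 20,030 g; ÷ 50 g/eq ÷ 2 = 200.3 mol Na₂CO₃.
Mass: 200.3 × 106 = 21,230 g.

21.2 kg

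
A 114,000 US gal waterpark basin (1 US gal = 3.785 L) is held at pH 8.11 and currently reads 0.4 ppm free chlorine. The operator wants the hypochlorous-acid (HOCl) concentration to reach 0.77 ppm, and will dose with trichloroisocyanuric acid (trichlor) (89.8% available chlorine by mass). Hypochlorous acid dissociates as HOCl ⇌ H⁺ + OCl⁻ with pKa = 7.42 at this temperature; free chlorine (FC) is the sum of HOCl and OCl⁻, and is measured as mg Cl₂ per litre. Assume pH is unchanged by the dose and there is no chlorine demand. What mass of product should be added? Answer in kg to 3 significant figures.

1.99 kg

Volume: 114,000 US gal × 3.785 L/gal = 431,490 L.
[OCl⁻]/[HOCl] = 10^(pH − pKa) = 10^(8.11 − 7.42) = 4.898; fraction as HOCl = 1/(1 + 4.898) = 0.1696.
Free chlorine required for 0.77 ppm HOCl: 0.77 / 0.1696 = 4.541 ppm.
FC to add: 4.541 − 0.4 = 4.141 mg/L as Cl₂.
Cl₂ equivalent: 4.141 mg/L × 431,490 L = 1787 g.
Product at 89.8% available Cl: 1787 / 0.898 = 1990 g.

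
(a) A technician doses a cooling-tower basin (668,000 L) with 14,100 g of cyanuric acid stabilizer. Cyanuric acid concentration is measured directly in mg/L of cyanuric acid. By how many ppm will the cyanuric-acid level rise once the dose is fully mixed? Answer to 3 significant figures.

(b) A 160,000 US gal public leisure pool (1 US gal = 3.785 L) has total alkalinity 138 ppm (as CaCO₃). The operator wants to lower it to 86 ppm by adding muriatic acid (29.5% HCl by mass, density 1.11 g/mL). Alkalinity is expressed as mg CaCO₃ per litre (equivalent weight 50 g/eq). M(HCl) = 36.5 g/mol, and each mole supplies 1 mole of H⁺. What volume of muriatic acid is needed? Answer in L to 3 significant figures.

(a) Rise: 14,100 g / 668,000 L × 1000 = 21.11 mg/L.

(b) Volume: 160,000 US gal × 3.785 L/gal = 605,600 L.
(b) Alkalinity to neutralize: (138 − 86) = 52 mg/L as CaCO₃ × 605,600 L = 31,490 g as CaCO₃.
(b) Equivalents of H⁺ required: 31,490 ÷ 50 g/eq = 629.8 eq = 629.8 mol HCl.
(b) Mass of HCl: 629.8 × 36.5 = 22,990 g.
(b) Mass of 29.5% solution: 22,990 / 0.295 = 77,930 g.
(b) Volume: 77,930 g ÷ 1.11 g/mL = 70,200 mL.

(a) 21.1 ppm; (b) 70.2 L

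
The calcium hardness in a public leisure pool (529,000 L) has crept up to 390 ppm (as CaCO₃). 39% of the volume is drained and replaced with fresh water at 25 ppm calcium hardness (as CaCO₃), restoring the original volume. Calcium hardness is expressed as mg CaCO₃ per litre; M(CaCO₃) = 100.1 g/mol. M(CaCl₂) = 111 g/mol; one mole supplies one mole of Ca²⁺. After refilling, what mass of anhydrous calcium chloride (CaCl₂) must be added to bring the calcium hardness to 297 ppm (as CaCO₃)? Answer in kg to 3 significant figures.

28.9 kg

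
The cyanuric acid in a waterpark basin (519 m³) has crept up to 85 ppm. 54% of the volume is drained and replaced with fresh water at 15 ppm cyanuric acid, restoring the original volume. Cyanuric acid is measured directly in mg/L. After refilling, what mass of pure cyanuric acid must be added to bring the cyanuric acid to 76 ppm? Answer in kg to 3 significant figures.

14.9 kg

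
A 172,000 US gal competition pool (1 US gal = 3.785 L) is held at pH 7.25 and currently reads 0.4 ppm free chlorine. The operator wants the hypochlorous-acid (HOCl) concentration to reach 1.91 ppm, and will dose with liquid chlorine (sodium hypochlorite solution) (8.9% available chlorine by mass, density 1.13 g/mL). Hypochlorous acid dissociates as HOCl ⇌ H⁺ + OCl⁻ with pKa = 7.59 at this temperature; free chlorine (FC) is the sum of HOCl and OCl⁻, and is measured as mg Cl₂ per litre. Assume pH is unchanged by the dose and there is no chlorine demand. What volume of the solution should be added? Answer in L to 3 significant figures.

15.4 L

Volume: 172,000 US gal × 3.785 L/gal = 651,020 L.
[OCl⁻]/[HOCl] = 10^(pH − pKa) = 10^(7.25 − 7.59) = 0.4571; fraction as HOCl = 1/(1 + 0.4571) = 0.6863.
Free chlorine required for 1.91 ppm HOCl: 1.91 / 0.6863 = 2.783 ppm.
FC to add: 2.783 − 0.4 = 2.383 mg/L as Cl₂.
Cl₂ equivalent: 2.383 mg/L × 651,020 L = 1551 g.
Product at 8.9% available Cl: 1551 / 0.089 = 17,430 g.
Volume: 17,430 g ÷ 1.13 g/mL = 15,430 mL.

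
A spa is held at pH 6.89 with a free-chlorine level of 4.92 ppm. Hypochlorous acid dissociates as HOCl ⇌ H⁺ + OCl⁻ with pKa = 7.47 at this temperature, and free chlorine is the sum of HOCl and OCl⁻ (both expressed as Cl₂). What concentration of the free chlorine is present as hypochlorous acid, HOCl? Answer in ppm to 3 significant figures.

3.90 ppm

[OCl⁻]/[HOCl] = 10^(pH − pKa) = 10^(6.89 − 7.47) = 10^-0.58 = 0.263.
Fraction as HOCl = 1 / (1 + 0.263) = 0.7917.
HOCl = 0.7917 × 4.92 ppm = 3.895 ppm.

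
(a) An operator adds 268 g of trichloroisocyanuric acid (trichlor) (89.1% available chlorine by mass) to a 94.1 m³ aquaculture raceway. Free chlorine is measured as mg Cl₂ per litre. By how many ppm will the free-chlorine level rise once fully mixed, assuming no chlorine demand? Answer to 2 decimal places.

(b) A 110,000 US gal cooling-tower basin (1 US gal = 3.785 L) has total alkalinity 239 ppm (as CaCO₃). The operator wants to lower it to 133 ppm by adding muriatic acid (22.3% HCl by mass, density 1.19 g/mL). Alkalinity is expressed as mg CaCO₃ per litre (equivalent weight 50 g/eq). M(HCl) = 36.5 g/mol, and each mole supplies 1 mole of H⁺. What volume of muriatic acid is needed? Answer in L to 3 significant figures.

(a) 2.54 ppm; (b) 121 L

(a) Volume: 94.1 m³ = 94,100 L.
(a) Available chlorine delivered: 268 g × 0.891 = 238.8 g as Cl₂.
(a) Concentration rise: 238.8 g / 94,100 L = 2.538 mg/L = 2.54 ppm.

(b) Volume: 110,000 US gal × 3.785 L/gal = 416,350 L.
(b) Alkalinity to neutralize: (239 − 133) = 106 mg/L as CaCO₃ × 416,350 L = 44,130 g as CaCO₃.
(b) Equivalents of H⁺ required: 44,130 ÷ 50 g/eq = 882.7 eq = 882.7 mol HCl.
(b) Mass of HCl: 882.7 × 36.5 = 32,220 g.
(b) Mass of 22.3% solution: 32,220 / 0.223 = 144,500 g.
(b) Volume: 144,500 g ÷ 1.19 g/mL = 121,400 mL.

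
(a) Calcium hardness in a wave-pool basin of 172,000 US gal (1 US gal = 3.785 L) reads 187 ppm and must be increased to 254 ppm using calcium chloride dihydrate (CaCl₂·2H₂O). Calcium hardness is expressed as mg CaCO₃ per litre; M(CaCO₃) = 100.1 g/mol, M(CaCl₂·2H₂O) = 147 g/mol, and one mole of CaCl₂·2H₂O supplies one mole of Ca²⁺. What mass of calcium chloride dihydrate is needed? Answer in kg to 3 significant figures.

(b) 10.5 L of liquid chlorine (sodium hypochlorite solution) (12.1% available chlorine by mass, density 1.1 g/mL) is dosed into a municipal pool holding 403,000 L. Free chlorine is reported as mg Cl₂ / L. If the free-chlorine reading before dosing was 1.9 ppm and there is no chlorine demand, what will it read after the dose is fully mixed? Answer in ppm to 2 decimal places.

(a) 64.1 kg; (b) 5.37 ppm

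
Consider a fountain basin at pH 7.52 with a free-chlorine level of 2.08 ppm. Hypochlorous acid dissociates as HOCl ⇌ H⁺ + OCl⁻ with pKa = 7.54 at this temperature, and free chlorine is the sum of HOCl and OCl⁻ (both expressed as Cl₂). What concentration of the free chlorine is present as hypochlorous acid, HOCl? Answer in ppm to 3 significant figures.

1.06 ppm

[OCl⁻]/[HOCl] = 10^(pH − pKa) = 10^(7.52 − 7.54) = 10^-0.02 = 0.955.
Fraction as HOCl = 1 / (1 + 0.955) = 0.5115.
HOCl = 0.5115 × 2.08 ppm = 1.064 ppm.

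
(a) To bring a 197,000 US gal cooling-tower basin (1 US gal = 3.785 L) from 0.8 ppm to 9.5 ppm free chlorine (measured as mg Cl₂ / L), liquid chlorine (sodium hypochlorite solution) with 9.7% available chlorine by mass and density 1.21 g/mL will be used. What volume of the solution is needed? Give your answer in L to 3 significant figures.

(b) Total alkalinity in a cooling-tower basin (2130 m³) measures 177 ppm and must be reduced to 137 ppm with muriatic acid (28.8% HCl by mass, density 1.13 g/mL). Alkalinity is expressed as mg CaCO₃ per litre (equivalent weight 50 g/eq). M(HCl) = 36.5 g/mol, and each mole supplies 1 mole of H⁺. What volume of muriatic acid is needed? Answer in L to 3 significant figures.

(a) 55.3 L; (b) 191 L

(a) Volume: 197,000 US gal × 3.785 L/gal = 745,645 L.
(a) Chlorine deficit: 9.5 − 0.8 = 8.7 ppm = 8.7 mg/L as Cl₂.
(a) Cl₂ equivalent needed: 8.7 mg/L × 745,645 L = 6,487,000 mg = 6487 g.
(a) Product at 9.7% available chlorine: 6487 / 0.097 = 66,880 g.
(a) Volume at density 1.21 g/mL: 66,880 g ÷ 1.21 g/mL = 55,270 mL.

(b) Volume: 2130 m³ = 2,130,000 L.
(b) Alkalinity to neutralize: (177 − 137) = 40 mg/L as CaCO₃ × 2,130,000 L = 85,200 g as CaCO₃.
(b) Equivalents of H⁺ required: 85,200 ÷ 50 g/eq = 1704 eq = 1704 mol HCl.
(b) Mass of HCl: 1704 × 36.5 = 62,200 g.
(b) Mass of 28.8% solution: 62,200 / 0.288 = 216,000 g.
(b) Volume: 216,000 g ÷ 1.13 g/mL = 191,100 mL.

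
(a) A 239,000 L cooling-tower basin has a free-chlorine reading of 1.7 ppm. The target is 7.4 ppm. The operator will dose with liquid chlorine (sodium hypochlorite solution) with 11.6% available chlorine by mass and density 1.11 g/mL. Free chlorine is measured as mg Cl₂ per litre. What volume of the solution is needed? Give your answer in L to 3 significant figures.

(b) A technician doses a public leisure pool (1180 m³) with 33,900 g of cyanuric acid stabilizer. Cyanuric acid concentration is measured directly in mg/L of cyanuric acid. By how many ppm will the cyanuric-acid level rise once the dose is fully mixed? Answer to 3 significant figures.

(a) Chlorine deficit: 7.4 − 1.7 = 5.7 ppm = 5.7 mg/L as Cl₂.
(a) Cl₂ equivalent needed: 5.7 mg/L × 239,000 L = 1,362,000 mg = 1362 g.
(a) Product at 11.6% available chlorine: 1362 / 0.116 = 11,740 g.
(a) Volume at density 1.11 g/mL: 11,740 g ÷ 1.11 g/mL = 10,580 mL.

(b) Volume: 1180 m³ = 1,180,000 L.
(b) Rise: 33,900 g / 1,180,000 L × 1000 = 28.73 mg/L.

(a) 10.6 L; (b) 28.7 ppm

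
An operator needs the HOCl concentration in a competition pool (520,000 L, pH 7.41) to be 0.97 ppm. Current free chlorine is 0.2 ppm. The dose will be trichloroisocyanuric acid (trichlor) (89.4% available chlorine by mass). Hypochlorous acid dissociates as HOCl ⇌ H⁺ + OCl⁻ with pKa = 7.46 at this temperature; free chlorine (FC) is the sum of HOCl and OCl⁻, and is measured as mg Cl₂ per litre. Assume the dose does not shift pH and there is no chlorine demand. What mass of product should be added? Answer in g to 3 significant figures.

951 g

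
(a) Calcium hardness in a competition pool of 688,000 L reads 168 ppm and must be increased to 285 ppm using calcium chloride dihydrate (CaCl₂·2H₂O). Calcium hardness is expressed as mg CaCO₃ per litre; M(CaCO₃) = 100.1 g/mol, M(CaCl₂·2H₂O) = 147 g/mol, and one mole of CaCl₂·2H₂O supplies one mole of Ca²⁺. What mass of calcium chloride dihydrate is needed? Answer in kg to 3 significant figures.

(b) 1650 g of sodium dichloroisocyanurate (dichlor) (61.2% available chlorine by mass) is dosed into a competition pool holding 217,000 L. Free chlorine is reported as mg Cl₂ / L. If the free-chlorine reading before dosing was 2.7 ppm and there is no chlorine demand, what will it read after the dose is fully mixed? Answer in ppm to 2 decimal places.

(a) Hardness to add: (285 − 168) = 117 mg/L as CaCO₃ × 688,000 L = 80,500 g as CaCO₃.
(a) Moles of Ca²⁺ (1 mol Ca²⁺ ≡ 1 mol CaCO₃): 80,500 / 100.1 g/mol = 804.2 mol.
(a) Mass of CaCl₂·2H₂O: 804.2 × 147 = 118,200 g.

(b) Available chlorine delivered: 1650 g × 0.612 = 1010 g as Cl₂.
(b) Concentration rise: 1010 g / 217,000 L = 4.653 mg/L = 4.65 ppm.
(b) Final FC: 2.7 + 4.65 = 7.35 ppm.

(a) 118 kg; (b) 7.35 ppm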